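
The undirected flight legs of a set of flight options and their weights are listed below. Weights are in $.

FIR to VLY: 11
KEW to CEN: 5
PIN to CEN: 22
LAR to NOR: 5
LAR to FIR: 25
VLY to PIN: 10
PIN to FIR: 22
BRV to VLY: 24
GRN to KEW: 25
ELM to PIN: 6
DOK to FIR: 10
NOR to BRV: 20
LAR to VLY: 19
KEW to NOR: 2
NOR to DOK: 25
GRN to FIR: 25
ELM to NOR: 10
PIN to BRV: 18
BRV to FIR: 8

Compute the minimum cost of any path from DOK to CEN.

$32

Enumerating some paths:
DOK - FIR - BRV - NOR - KEW - CEN: 10+8+20+2+5 = 45
DOK - NOR - KEW - CEN: 25+2+5 = 32
DOK - FIR - LAR - NOR - KEW - CEN: 10+25+5+2+5 = 47
The minimum is $32 via DOK - NOR - KEW - CEN.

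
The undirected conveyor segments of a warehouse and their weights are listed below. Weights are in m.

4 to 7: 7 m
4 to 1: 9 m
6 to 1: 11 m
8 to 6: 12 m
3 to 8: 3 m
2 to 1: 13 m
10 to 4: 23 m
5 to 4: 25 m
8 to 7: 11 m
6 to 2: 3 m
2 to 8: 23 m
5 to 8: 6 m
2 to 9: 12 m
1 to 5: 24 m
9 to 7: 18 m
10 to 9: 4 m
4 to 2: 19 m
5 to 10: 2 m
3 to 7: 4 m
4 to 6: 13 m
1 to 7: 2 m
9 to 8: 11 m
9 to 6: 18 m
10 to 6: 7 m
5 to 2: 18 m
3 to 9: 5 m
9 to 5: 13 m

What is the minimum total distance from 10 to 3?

Compare a few routes:
10–9–8–3: 4+11+3 = 18
10–5–9–3: 2+13+5 = 20
10–9–3: 4+5 = 9
10–5–8–3: 2+6+3 = 11
Cheapest is 10–9–3 at 9 m.

9 m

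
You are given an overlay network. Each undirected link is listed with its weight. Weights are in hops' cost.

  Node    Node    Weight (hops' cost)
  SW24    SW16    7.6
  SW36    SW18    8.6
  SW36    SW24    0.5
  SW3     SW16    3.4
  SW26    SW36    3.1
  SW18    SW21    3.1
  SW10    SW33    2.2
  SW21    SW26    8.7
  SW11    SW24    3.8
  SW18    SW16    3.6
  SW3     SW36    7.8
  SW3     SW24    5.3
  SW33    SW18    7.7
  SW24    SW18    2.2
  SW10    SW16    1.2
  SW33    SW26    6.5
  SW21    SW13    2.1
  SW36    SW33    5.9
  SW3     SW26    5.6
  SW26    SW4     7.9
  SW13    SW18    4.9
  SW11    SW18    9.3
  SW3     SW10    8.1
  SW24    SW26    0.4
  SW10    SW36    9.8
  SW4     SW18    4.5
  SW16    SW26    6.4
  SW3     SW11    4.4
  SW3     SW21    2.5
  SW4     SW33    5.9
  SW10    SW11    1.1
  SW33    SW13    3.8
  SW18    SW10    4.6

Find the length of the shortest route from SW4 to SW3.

10.1 hops' cost

Settle nodes by increasing distance from SW4:
SW4: 0
SW18: 4.5  (via SW4)
SW33: 5.9  (via SW4)
SW24: 6.7  (via SW18)
SW26: 7.1  (via SW24)
SW36: 7.2  (via SW24)
SW21: 7.6  (via SW18)
SW10: 8.1  (via SW33)
SW16: 8.1  (via SW18)
SW11: 9.2  (via SW10)
SW13: 9.4  (via SW18)
SW3: 10.1  (via SW21)
Shortest route: SW4 → SW18 → SW21 → SW3 = 10.1 hops' cost.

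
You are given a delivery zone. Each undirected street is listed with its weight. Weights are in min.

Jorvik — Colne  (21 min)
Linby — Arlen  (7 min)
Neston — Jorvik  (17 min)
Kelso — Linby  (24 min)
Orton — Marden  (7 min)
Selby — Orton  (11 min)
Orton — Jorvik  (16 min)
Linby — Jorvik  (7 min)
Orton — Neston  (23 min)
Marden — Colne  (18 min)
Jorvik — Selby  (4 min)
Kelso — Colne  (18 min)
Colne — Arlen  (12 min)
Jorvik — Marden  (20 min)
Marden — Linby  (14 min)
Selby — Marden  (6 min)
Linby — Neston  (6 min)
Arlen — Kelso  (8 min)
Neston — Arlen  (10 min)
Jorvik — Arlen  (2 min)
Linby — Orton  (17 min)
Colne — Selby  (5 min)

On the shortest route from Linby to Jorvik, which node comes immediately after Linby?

Jorvik

Candidate routes:
Linby - Arlen - Jorvik: 7+2 = 9
Linby - Jorvik: 7 = 7
The minimum is 7 min via Linby - Jorvik.
So from Linby the first move is to Jorvik.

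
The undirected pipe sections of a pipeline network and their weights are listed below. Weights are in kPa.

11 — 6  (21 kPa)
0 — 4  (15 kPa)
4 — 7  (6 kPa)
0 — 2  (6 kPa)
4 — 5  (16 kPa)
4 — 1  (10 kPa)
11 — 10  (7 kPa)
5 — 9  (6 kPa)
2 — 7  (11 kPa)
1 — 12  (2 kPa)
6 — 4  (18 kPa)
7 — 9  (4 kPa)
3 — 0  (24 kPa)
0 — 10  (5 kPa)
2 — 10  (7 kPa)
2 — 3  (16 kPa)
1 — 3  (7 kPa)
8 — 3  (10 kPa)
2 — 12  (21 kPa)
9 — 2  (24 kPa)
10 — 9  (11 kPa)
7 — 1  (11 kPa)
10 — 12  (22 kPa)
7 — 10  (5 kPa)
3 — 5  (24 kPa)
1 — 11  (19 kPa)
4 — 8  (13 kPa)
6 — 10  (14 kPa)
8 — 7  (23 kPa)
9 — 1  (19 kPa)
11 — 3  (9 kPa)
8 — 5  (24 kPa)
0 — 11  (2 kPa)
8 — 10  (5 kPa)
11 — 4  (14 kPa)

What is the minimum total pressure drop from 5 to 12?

Enumerating some paths:
5 → 9 → 7 → 4 → 1 → 12: 6+4+6+10+2 = 28
5 → 9 → 1 → 12: 6+19+2 = 27
5 → 9 → 7 → 1 → 12: 6+4+11+2 = 23
5 → 4 → 1 → 12: 16+10+2 = 28
Cheapest is 5 → 9 → 7 → 1 → 12 at 23 kPa.

23 kPa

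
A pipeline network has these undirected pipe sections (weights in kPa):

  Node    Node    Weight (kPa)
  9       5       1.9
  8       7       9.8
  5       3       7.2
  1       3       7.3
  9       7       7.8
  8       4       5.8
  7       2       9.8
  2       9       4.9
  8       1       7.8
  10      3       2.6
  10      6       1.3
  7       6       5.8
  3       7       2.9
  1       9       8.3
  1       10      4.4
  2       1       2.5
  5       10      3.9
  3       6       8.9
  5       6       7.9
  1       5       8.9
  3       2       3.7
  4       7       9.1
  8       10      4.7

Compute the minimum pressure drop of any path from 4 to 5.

Enumerating some paths:
4 → 7 → 9 → 5: 9.1+7.8+1.9 = 18.8
4 → 8 → 10 → 5: 5.8+4.7+3.9 = 14.4
4 → 7 → 3 → 10 → 5: 9.1+2.9+2.6+3.9 = 18.5
The minimum is 14.4 kPa via 4 → 8 → 10 → 5.

14.4 kPa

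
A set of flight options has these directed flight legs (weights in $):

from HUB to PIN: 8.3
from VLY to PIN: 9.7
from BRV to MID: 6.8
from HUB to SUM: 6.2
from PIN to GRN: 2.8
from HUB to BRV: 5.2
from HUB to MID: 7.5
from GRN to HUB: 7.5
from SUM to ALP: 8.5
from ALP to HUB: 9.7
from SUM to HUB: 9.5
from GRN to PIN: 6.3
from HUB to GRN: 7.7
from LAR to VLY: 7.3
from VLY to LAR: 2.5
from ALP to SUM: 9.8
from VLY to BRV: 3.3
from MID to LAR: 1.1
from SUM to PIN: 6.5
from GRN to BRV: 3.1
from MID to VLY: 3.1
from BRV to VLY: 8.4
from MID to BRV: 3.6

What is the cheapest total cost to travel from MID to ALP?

Settle nodes by increasing distance from MID:
MID: 0
LAR: 1.1  (via MID)
VLY: 3.1  (via MID)
BRV: 3.6  (via MID)
PIN: 12.8  (via VLY)
GRN: 15.6  (via PIN)
HUB: 23.1  (via GRN)
SUM: 29.3  (via HUB)
ALP: 37.8  (via SUM)
Shortest route: MID → VLY → PIN → GRN → HUB → SUM → ALP = $37.8.

$37.8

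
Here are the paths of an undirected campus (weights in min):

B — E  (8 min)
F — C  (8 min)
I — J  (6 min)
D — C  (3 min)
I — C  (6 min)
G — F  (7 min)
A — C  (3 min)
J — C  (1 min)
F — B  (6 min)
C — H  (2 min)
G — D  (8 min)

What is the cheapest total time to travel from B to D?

17 min

Candidate routes:
B–F–C–D: 6+8+3 = 17
B–F–G–D: 6+7+8 = 21
Cheapest is B–F–C–D at 17 min.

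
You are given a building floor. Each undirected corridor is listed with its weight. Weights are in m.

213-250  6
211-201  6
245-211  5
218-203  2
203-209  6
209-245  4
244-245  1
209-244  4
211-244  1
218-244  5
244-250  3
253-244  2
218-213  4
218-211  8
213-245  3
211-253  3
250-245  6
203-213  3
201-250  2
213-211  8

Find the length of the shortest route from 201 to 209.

9 m

Candidate routes:
201–250–244–209: 2+3+4 = 9
201–250–244–245–209: 2+3+1+4 = 10
The minimum is 9 m via 201–250–244–209.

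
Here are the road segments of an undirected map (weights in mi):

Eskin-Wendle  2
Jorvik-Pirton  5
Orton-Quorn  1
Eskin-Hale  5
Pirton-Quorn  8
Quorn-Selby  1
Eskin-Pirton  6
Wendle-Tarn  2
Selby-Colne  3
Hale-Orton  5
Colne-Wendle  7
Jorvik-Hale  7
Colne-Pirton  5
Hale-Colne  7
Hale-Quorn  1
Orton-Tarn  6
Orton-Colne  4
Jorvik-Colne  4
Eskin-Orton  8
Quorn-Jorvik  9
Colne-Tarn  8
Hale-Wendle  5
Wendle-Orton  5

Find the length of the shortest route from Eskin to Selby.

7 mi

Running Dijkstra from Eskin:
Eskin: 0
Wendle: 2  (via Eskin)
Tarn: 4  (via Wendle)
Hale: 5  (via Eskin)
Pirton: 6  (via Eskin)
Quorn: 6  (via Hale)
Orton: 7  (via Wendle)
Selby: 7  (via Quorn)
Shortest route: Eskin–Hale–Quorn–Selby = 7 mi.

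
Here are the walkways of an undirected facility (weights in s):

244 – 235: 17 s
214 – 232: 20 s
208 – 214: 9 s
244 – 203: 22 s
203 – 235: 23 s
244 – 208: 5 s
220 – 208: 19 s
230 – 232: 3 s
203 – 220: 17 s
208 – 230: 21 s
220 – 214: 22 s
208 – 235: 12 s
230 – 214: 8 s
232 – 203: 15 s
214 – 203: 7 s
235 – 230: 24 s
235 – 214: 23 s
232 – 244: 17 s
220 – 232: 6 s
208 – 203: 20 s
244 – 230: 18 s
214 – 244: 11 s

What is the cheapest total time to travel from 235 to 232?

27 s

Running Dijkstra from 235:
235: 0
208: 12  (via 235)
244: 17  (via 235)
214: 21  (via 208)
203: 23  (via 235)
230: 24  (via 235)
232: 27  (via 230)
Shortest route: 235 → 230 → 232 = 27 s.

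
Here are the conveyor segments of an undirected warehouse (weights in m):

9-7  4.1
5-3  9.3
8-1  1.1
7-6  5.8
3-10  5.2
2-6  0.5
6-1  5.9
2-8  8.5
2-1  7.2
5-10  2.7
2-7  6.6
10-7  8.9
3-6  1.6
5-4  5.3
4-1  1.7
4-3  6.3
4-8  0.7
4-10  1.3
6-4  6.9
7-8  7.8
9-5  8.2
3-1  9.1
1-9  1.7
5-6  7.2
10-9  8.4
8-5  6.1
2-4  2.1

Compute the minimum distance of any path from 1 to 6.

Compare a few routes:
1–6: 5.9 = 5.9
1–2–6: 7.2+0.5 = 7.7
1–4–2–6: 1.7+2.1+0.5 = 4.3
1–8–4–2–6: 1.1+0.7+2.1+0.5 = 4.4
The minimum is 4.3 m via 1–4–2–6.

4.3 m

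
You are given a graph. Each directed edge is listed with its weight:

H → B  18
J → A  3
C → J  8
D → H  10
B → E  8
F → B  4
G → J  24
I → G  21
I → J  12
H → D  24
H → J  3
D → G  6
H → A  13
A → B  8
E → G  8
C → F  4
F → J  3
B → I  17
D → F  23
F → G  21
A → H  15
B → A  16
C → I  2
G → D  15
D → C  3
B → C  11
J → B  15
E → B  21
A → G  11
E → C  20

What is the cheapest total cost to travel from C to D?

36

Shortest distances from C:
C: 0
I: 2  (via C)
F: 4  (via C)
J: 7  (via F)
B: 8  (via F)
A: 10  (via J)
E: 16  (via B)
G: 21  (via A)
H: 25  (via A)
D: 36  (via G)
Shortest route: C–F–J–A–G–D = 36.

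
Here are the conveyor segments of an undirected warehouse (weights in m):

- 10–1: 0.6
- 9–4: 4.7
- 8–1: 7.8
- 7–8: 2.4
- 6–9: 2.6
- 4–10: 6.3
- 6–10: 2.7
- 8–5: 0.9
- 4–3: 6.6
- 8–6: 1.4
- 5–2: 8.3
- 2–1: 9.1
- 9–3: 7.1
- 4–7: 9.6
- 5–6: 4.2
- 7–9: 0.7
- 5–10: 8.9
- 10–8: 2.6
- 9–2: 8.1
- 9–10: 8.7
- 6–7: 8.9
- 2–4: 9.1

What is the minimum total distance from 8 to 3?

10.2 m

Running Dijkstra from 8:
8: 0
5: 0.9  (via 8)
6: 1.4  (via 8)
7: 2.4  (via 8)
10: 2.6  (via 8)
9: 3.1  (via 7)
1: 3.2  (via 10)
4: 7.8  (via 9)
2: 9.2  (via 5)
3: 10.2  (via 9)
Shortest route: 8 → 7 → 9 → 3 = 10.2 m.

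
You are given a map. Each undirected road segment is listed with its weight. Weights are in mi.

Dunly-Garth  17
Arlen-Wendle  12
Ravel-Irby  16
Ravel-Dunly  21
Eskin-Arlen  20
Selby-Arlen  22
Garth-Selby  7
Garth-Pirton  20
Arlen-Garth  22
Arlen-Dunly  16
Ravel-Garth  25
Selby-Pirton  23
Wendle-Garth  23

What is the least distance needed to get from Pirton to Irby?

Settle nodes by increasing distance from Pirton:
Pirton: 0
Garth: 20  (via Pirton)
Selby: 23  (via Pirton)
Dunly: 37  (via Garth)
Arlen: 42  (via Garth)
Wendle: 43  (via Garth)
Ravel: 45  (via Garth)
Irby: 61  (via Ravel)
Shortest route: Pirton → Garth → Ravel → Irby = 61 mi.

61 mi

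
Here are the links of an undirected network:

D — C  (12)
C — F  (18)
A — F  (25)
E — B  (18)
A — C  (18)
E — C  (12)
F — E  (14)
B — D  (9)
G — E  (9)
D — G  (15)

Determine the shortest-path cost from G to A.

39

Settle nodes by increasing distance from G:
G: 0
E: 9  (via G)
D: 15  (via G)
C: 21  (via E)
F: 23  (via E)
B: 24  (via D)
A: 39  (via C)
Shortest route: G → E → C → A = 39.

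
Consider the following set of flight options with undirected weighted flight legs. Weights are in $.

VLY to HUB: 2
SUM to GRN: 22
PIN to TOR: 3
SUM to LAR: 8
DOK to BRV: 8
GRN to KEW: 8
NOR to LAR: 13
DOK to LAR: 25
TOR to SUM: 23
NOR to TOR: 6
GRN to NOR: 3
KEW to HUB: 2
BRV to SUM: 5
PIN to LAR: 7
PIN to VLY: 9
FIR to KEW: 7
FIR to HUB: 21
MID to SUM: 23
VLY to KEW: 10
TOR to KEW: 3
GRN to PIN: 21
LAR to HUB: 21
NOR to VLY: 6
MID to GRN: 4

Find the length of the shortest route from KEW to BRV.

$26

Enumerating some paths:
KEW - TOR - SUM - BRV: 3+23+5 = 31
KEW - HUB - VLY - PIN - LAR - SUM - BRV: 2+2+9+7+8+5 = 33
KEW - TOR - PIN - LAR - SUM - BRV: 3+3+7+8+5 = 26
KEW - TOR - NOR - LAR - SUM - BRV: 3+6+13+8+5 = 35
Cheapest is KEW - TOR - PIN - LAR - SUM - BRV at $26.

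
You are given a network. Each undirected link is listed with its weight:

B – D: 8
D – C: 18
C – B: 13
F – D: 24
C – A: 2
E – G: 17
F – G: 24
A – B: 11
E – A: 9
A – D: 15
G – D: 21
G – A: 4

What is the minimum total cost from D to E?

24

Enumerating some paths:
D → A → E: 15+9 = 24
D → B → A → E: 8+11+9 = 28
D → C → A → E: 18+2+9 = 29
The minimum is 24 via D → A → E.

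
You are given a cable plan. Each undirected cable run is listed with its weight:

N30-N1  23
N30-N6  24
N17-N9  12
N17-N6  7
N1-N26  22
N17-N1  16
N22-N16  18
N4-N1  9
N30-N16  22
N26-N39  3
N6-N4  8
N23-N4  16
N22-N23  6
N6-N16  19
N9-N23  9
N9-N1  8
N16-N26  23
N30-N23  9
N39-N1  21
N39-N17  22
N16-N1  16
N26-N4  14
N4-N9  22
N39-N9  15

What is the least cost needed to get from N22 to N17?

Enumerating some paths:
N22 → N23 → N9 → N1 → N17: 6+9+8+16 = 39
N22 → N23 → N9 → N17: 6+9+12 = 27
N22 → N23 → N4 → N6 → N17: 6+16+8+7 = 37
N22 → N16 → N6 → N17: 18+19+7 = 44
The minimum is 27 via N22 → N23 → N9 → N17.

27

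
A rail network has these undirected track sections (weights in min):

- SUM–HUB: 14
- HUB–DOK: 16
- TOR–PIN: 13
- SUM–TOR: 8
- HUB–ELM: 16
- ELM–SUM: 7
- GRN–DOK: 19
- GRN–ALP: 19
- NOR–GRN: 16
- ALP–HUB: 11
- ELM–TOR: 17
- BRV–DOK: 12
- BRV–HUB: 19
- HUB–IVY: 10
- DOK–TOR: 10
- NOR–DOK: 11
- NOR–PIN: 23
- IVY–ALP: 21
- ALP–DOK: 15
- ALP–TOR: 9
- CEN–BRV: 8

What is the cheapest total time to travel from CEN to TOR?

Running Dijkstra from CEN:
CEN: 0
BRV: 8  (via CEN)
DOK: 20  (via BRV)
HUB: 27  (via BRV)
TOR: 30  (via DOK)
Shortest route: CEN → BRV → DOK → TOR = 30 min.

30 min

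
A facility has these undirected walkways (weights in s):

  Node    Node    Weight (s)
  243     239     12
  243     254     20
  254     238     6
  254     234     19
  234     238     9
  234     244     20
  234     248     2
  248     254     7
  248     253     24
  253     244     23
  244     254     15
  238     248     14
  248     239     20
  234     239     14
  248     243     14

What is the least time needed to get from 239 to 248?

16 s

Enumerating some paths:
239–234–248: 14+2 = 16
239–248: 20 = 20
Cheapest is 239–234–248 at 16 s.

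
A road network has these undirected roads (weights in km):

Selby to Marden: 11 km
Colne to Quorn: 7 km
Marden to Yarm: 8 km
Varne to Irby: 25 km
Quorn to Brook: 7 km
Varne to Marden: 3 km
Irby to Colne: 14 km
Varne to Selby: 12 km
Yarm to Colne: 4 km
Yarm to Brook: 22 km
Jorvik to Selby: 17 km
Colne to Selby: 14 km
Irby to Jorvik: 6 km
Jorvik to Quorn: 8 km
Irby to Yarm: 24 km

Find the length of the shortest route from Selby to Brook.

Settle nodes by increasing distance from Selby:
Selby: 0
Marden: 11  (via Selby)
Varne: 12  (via Selby)
Colne: 14  (via Selby)
Jorvik: 17  (via Selby)
Yarm: 18  (via Colne)
Quorn: 21  (via Colne)
Irby: 23  (via Jorvik)
Brook: 28  (via Quorn)
Shortest route: Selby → Colne → Quorn → Brook = 28 km.

28 km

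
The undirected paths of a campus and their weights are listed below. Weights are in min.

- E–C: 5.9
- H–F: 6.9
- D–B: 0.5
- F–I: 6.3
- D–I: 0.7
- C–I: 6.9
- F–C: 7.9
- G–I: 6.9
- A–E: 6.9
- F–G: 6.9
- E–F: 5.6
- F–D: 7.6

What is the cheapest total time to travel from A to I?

18.8 min

Shortest distances from A:
A: 0
E: 6.9  (via A)
F: 12.5  (via E)
C: 12.8  (via E)
I: 18.8  (via F)
Shortest route: A–E–F–I = 18.8 min.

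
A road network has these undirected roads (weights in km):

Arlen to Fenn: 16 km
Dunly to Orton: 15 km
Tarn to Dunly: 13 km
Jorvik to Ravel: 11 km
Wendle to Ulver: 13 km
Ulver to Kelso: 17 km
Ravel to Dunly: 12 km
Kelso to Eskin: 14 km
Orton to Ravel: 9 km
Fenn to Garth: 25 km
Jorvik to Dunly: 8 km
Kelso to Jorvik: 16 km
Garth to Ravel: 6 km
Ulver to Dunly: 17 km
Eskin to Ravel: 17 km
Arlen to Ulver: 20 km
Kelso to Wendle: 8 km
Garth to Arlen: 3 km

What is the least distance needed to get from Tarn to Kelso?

37 km

Settle nodes by increasing distance from Tarn:
Tarn: 0
Dunly: 13  (via Tarn)
Jorvik: 21  (via Dunly)
Ravel: 25  (via Dunly)
Orton: 28  (via Dunly)
Ulver: 30  (via Dunly)
Garth: 31  (via Ravel)
Arlen: 34  (via Garth)
Kelso: 37  (via Jorvik)
Shortest route: Tarn–Dunly–Jorvik–Kelso = 37 km.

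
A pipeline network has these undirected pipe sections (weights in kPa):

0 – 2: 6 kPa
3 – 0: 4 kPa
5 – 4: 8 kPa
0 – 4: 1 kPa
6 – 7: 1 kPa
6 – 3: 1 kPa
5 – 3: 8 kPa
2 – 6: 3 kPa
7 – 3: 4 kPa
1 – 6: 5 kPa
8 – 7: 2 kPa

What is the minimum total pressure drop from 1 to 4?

11 kPa

Running Dijkstra from 1:
1: 0
6: 5  (via 1)
3: 6  (via 6)
7: 6  (via 6)
2: 8  (via 6)
8: 8  (via 7)
0: 10  (via 3)
4: 11  (via 0)
Shortest route: 1–6–3–0–4 = 11 kPa.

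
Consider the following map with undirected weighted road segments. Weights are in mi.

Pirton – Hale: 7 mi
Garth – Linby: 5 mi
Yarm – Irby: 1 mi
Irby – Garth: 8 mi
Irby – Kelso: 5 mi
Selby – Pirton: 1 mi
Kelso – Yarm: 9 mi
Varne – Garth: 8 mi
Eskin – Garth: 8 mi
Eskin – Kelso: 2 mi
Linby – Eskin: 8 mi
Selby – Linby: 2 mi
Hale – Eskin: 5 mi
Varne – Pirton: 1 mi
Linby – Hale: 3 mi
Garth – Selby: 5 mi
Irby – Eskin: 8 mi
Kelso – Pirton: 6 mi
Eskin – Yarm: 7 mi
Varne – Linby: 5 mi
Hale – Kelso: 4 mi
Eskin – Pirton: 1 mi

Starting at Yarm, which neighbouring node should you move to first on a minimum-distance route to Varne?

Eskin

Compare a few routes:
Yarm → Eskin → Pirton → Varne: 7+1+1 = 9
Yarm → Irby → Eskin → Pirton → Varne: 1+8+1+1 = 11
Yarm → Irby → Kelso → Eskin → Pirton → Varne: 1+5+2+1+1 = 10
Yarm → Irby → Kelso → Pirton → Varne: 1+5+6+1 = 13
Cheapest is Yarm → Eskin → Pirton → Varne at 9 mi.
So from Yarm the first move is to Eskin.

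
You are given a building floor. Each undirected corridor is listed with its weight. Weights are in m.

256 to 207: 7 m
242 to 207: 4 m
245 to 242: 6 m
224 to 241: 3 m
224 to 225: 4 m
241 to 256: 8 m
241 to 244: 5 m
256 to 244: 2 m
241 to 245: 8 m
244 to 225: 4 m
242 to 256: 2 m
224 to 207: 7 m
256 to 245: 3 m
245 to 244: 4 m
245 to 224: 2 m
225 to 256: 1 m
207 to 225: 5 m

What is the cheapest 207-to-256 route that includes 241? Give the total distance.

Shortest 207→241: 207–224–241 = 10
Best 241 to 256: 241–244–256 costing 7
Total via 241: 10 + 7 = 17 m.

17 m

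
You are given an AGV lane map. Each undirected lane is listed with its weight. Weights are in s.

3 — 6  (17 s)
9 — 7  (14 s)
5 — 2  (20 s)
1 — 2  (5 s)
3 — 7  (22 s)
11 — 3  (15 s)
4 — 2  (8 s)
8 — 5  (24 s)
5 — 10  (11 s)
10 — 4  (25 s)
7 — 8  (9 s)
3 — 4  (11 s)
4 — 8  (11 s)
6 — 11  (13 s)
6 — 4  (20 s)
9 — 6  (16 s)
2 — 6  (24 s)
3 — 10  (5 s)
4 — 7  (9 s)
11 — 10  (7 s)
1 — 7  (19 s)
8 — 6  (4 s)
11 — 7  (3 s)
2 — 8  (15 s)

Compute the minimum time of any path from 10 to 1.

Compare a few routes:
10–11–7–4–2–1: 7+3+9+8+5 = 32
10–11–7–1: 7+3+19 = 29
The minimum is 29 s via 10–11–7–1.

29 s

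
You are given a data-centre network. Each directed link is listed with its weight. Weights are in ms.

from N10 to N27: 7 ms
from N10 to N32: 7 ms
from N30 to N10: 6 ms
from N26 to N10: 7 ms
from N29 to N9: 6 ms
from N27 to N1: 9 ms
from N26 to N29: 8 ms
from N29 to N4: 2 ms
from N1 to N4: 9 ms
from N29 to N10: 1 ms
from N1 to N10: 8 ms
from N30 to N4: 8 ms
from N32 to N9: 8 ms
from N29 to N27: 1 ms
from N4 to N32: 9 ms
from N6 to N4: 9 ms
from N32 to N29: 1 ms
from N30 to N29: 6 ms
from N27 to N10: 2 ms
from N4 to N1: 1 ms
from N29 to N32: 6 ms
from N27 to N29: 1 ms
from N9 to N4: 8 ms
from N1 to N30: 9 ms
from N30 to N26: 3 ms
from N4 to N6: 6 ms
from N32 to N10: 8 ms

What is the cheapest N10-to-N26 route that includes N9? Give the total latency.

35 ms

Shortest N10→N9: N10 → N27 → N29 → N9 = 14
Shortest N9→N26: N9 → N4 → N1 → N30 → N26 = 21
Total via N9: 14 + 21 = 35 ms.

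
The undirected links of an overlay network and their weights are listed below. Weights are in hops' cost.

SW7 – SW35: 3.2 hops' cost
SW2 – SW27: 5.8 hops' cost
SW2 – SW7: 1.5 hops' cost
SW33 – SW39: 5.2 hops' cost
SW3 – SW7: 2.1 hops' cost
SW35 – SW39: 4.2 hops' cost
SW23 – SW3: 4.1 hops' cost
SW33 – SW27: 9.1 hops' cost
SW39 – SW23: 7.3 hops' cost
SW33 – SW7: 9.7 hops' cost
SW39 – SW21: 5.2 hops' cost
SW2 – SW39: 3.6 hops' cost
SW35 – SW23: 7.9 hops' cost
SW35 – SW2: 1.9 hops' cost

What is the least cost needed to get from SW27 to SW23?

13.5 hops' cost

Settle nodes by increasing distance from SW27:
SW27: 0
SW2: 5.8  (via SW27)
SW7: 7.3  (via SW2)
SW35: 7.7  (via SW2)
SW33: 9.1  (via SW27)
SW3: 9.4  (via SW7)
SW39: 9.4  (via SW2)
SW23: 13.5  (via SW3)
Shortest route: SW27 → SW2 → SW7 → SW3 → SW23 = 13.5 hops' cost.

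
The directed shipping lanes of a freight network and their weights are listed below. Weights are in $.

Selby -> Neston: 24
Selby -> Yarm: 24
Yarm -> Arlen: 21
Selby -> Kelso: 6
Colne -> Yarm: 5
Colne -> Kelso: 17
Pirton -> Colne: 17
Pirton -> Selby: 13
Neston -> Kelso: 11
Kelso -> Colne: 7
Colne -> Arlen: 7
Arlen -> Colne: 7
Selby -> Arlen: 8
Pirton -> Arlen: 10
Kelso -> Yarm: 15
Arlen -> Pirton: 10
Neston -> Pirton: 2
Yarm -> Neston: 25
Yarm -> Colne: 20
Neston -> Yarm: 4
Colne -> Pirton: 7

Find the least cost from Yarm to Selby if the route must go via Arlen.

Shortest Yarm→Arlen: Yarm → Arlen = 21
Shortest Arlen→Selby: Arlen → Pirton → Selby = 23
Total via Arlen: 21 + 23 = $44.

$44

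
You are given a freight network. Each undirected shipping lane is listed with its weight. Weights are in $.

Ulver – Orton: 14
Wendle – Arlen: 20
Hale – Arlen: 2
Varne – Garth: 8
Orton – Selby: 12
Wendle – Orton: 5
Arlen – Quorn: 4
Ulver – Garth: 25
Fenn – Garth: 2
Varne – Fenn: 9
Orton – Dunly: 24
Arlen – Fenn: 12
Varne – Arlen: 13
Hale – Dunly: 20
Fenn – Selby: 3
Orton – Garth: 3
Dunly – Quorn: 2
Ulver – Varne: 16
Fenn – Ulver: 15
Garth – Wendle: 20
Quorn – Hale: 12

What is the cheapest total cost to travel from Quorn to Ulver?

Shortest distances from Quorn:
Quorn: 0
Dunly: 2  (via Quorn)
Arlen: 4  (via Quorn)
Hale: 6  (via Arlen)
Fenn: 16  (via Arlen)
Varne: 17  (via Arlen)
Garth: 18  (via Fenn)
Selby: 19  (via Fenn)
Orton: 21  (via Garth)
Wendle: 24  (via Arlen)
Ulver: 31  (via Fenn)
Shortest route: Quorn → Arlen → Fenn → Ulver = $31.

$31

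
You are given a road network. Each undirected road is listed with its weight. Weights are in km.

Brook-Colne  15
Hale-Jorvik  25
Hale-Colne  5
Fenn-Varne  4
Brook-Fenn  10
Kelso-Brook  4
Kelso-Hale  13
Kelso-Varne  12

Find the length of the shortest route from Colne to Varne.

29 km

Enumerating some paths:
Colne → Hale → Kelso → Varne: 5+13+12 = 30
Colne → Brook → Fenn → Varne: 15+10+4 = 29
Colne → Brook → Kelso → Varne: 15+4+12 = 31
The minimum is 29 km via Colne → Brook → Fenn → Varne.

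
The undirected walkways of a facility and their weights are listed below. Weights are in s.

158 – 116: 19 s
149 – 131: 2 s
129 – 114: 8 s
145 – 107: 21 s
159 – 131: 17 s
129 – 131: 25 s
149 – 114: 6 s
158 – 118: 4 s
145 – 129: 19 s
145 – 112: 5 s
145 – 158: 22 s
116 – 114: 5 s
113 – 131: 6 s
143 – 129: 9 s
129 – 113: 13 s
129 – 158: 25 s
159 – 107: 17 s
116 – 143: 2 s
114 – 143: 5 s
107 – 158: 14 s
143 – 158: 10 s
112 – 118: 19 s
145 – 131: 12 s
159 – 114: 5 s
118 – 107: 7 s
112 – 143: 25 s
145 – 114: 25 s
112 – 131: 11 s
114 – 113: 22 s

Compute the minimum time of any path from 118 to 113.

Running Dijkstra from 118:
118: 0
158: 4  (via 118)
107: 7  (via 118)
143: 14  (via 158)
116: 16  (via 143)
112: 19  (via 118)
114: 19  (via 143)
129: 23  (via 143)
145: 24  (via 112)
159: 24  (via 107)
149: 25  (via 114)
131: 27  (via 149)
113: 33  (via 131)
Shortest route: 118–158–143–114–149–131–113 = 33 s.

33 s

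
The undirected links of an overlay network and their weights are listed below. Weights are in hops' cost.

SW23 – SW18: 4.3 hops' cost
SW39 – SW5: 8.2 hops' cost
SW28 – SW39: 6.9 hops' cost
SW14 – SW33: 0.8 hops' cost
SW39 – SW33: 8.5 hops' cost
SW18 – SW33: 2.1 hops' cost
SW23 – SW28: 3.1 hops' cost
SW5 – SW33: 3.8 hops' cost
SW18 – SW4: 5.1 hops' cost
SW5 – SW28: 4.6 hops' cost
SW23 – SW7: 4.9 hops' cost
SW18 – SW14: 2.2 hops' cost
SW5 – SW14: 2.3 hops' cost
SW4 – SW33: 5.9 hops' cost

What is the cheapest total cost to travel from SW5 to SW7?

Shortest distances from SW5:
SW5: 0
SW14: 2.3  (via SW5)
SW33: 3.1  (via SW14)
SW18: 4.5  (via SW14)
SW28: 4.6  (via SW5)
SW23: 7.7  (via SW28)
SW39: 8.2  (via SW5)
SW4: 9  (via SW33)
SW7: 12.6  (via SW23)
Shortest route: SW5 → SW28 → SW23 → SW7 = 12.6 hops' cost.

12.6 hops' cost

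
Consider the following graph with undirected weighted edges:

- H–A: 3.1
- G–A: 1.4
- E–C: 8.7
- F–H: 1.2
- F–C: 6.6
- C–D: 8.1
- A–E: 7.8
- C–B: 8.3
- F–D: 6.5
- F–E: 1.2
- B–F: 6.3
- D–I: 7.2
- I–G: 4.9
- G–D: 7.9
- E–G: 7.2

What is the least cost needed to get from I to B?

Running Dijkstra from I:
I: 0
G: 4.9  (via I)
A: 6.3  (via G)
D: 7.2  (via I)
H: 9.4  (via A)
F: 10.6  (via H)
E: 11.8  (via F)
C: 15.3  (via D)
B: 16.9  (via F)
Shortest route: I–G–A–H–F–B = 16.9.

16.9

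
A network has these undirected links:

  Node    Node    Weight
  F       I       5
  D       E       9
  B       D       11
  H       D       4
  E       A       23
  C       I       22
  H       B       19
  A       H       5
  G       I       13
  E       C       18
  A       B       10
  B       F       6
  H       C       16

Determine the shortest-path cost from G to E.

44

Candidate routes:
G - I - F - B - D - E: 13+5+6+11+9 = 44
G - I - C - E: 13+22+18 = 53
G - I - F - B - A - H - D - E: 13+5+6+10+5+4+9 = 52
The minimum is 44 via G - I - F - B - D - E.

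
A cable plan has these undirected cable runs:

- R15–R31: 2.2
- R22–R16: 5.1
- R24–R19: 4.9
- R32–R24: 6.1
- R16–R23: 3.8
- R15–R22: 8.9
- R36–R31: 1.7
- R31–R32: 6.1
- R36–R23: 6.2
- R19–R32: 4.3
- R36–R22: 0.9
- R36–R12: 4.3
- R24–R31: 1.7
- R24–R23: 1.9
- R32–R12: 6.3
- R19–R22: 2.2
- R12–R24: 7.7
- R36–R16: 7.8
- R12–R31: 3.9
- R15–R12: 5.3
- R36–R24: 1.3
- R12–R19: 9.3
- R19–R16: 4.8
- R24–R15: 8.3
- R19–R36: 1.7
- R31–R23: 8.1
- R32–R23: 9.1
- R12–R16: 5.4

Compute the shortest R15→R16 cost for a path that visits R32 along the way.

Best R15 to R32: R15–R31–R32 costing 8.3
Best R32 to R16: R32–R19–R16 costing 9.1
Total via R32: 8.3 + 9.1 = 17.4.

17.4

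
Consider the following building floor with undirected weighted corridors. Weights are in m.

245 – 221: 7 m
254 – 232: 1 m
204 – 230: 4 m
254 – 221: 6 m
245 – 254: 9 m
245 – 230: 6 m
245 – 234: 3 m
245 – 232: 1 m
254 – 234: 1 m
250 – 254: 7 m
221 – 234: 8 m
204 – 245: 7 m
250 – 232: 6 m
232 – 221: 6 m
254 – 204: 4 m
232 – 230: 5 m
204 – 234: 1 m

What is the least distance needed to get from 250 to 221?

Settle nodes by increasing distance from 250:
250: 0
232: 6  (via 250)
245: 7  (via 232)
254: 7  (via 250)
234: 8  (via 254)
204: 9  (via 234)
230: 11  (via 232)
221: 12  (via 232)
Shortest route: 250 → 232 → 221 = 12 m.

12 m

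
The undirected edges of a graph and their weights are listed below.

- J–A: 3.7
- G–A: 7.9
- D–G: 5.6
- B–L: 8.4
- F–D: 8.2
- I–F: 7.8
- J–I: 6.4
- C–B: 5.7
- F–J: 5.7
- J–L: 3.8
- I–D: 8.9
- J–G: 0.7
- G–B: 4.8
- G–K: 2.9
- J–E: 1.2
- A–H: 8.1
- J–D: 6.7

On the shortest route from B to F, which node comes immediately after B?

G

Compare a few routes:
B → L → J → F: 8.4+3.8+5.7 = 17.9
B → G → J → F: 4.8+0.7+5.7 = 11.2
B → G → D → F: 4.8+5.6+8.2 = 18.6
B → G → J → I → F: 4.8+0.7+6.4+7.8 = 19.7
Cheapest is B → G → J → F at 11.2.
So from B the first move is to G.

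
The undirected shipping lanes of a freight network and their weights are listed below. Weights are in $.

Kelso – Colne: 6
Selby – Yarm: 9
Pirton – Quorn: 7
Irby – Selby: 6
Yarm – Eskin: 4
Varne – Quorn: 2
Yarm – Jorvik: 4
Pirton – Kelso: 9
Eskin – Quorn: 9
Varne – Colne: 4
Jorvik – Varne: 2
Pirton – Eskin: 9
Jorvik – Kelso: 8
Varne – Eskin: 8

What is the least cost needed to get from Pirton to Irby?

Shortest distances from Pirton:
Pirton: 0
Quorn: 7  (via Pirton)
Varne: 9  (via Quorn)
Eskin: 9  (via Pirton)
Kelso: 9  (via Pirton)
Jorvik: 11  (via Varne)
Colne: 13  (via Varne)
Yarm: 13  (via Eskin)
Selby: 22  (via Yarm)
Irby: 28  (via Selby)
Shortest route: Pirton–Eskin–Yarm–Selby–Irby = $28.

$28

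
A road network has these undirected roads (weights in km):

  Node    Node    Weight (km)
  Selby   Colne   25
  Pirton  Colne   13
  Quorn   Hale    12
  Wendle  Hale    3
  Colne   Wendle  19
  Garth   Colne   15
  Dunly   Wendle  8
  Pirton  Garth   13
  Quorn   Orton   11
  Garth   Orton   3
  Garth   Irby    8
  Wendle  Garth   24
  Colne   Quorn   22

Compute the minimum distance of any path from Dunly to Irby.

Compare a few routes:
Dunly → Wendle → Colne → Pirton → Garth → Irby: 8+19+13+13+8 = 61
Dunly → Wendle → Garth → Irby: 8+24+8 = 40
Dunly → Wendle → Colne → Garth → Irby: 8+19+15+8 = 50
Dunly → Wendle → Hale → Quorn → Orton → Garth → Irby: 8+3+12+11+3+8 = 45
Cheapest is Dunly → Wendle → Garth → Irby at 40 km.

40 km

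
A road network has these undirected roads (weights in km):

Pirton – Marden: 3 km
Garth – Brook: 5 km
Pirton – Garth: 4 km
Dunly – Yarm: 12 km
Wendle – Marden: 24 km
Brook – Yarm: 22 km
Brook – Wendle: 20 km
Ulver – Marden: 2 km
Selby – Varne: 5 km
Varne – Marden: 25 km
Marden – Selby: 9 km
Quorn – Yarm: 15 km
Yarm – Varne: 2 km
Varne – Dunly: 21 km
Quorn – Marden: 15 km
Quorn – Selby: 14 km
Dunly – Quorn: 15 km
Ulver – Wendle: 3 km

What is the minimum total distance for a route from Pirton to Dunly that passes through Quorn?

Best Pirton to Quorn: Pirton–Marden–Quorn costing 18
Shortest Quorn→Dunly: Quorn–Dunly = 15
Total via Quorn: 18 + 15 = 33 km.

33 km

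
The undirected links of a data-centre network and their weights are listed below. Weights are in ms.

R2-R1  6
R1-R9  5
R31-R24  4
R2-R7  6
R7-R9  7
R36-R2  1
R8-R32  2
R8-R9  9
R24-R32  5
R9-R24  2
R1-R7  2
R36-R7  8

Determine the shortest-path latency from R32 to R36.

19 ms

Shortest distances from R32:
R32: 0
R8: 2  (via R32)
R24: 5  (via R32)
R9: 7  (via R24)
R31: 9  (via R24)
R1: 12  (via R9)
R7: 14  (via R9)
R2: 18  (via R1)
R36: 19  (via R2)
Shortest route: R32–R24–R9–R1–R2–R36 = 19 ms.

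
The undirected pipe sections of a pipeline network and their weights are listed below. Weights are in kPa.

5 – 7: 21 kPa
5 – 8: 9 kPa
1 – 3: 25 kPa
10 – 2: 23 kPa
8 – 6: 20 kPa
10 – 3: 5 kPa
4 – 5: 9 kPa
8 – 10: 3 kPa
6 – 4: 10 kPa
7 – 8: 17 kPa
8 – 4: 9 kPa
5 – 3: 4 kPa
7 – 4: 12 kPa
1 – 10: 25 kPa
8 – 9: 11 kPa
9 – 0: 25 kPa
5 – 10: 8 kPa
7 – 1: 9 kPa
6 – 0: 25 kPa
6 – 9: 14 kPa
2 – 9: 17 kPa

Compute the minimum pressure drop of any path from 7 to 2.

Compare a few routes:
7 → 4 → 8 → 10 → 2: 12+9+3+23 = 47
7 → 4 → 8 → 9 → 2: 12+9+11+17 = 49
7 → 8 → 9 → 2: 17+11+17 = 45
7 → 8 → 10 → 2: 17+3+23 = 43
The minimum is 43 kPa via 7 → 8 → 10 → 2.

43 kPa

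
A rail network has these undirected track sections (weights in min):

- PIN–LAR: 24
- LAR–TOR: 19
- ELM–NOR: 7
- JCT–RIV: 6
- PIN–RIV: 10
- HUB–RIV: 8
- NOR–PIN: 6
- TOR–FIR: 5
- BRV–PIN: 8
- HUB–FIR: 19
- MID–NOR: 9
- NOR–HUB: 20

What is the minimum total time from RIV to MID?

Shortest distances from RIV:
RIV: 0
JCT: 6  (via RIV)
HUB: 8  (via RIV)
PIN: 10  (via RIV)
NOR: 16  (via PIN)
BRV: 18  (via PIN)
ELM: 23  (via NOR)
MID: 25  (via NOR)
Shortest route: RIV → PIN → NOR → MID = 25 min.

25 min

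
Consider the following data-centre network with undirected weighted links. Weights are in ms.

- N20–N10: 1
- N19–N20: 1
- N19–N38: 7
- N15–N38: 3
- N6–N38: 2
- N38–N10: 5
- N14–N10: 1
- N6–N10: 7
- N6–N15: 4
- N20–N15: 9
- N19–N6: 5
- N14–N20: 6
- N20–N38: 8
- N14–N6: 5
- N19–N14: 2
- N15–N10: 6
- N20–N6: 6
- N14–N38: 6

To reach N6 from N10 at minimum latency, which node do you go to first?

Enumerating some paths:
N10–N14–N6: 1+5 = 6
N10–N38–N6: 5+2 = 7
The minimum is 6 ms via N10–N14–N6.
So from N10 the first move is to N14.

N14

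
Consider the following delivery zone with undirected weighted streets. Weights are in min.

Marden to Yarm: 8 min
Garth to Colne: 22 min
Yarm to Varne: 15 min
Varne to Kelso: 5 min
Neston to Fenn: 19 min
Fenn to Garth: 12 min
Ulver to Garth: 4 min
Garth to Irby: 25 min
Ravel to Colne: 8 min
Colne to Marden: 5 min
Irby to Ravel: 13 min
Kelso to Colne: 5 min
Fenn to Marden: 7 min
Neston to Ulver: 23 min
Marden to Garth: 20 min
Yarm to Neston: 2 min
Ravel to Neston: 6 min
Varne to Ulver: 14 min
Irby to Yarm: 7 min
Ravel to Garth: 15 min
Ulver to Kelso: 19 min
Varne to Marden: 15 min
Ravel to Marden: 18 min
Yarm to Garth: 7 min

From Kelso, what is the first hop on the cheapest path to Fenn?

Compare a few routes:
Kelso → Colne → Marden → Fenn: 5+5+7 = 17
Kelso → Varne → Marden → Fenn: 5+15+7 = 27
Cheapest is Kelso → Colne → Marden → Fenn at 17 min.
So from Kelso the first move is to Colne.

Colne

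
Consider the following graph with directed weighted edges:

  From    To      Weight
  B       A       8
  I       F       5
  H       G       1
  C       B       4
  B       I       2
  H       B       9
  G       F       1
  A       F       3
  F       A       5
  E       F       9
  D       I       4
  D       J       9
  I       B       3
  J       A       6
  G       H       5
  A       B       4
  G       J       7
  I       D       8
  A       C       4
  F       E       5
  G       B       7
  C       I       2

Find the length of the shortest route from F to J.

Compare a few routes:
F - A - C - B - I - D - J: 5+4+4+2+8+9 = 32
F - A - B - I - D - J: 5+4+2+8+9 = 28
The minimum is 28 via F - A - B - I - D - J.

28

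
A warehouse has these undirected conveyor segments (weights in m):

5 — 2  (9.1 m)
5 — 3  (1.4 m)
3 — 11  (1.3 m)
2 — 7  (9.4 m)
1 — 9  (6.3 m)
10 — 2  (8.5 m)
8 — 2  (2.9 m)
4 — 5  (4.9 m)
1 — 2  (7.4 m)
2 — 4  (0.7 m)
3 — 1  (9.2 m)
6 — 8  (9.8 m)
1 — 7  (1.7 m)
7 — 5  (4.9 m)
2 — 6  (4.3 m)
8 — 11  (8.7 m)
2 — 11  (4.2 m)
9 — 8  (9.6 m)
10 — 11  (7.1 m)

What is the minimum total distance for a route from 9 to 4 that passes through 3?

Best 9 to 3: 9–1–7–5–3 costing 14.3
Best 3 to 4: 3–11–2–4 costing 6.2
Total via 3: 14.3 + 6.2 = 20.5 m.

20.5 m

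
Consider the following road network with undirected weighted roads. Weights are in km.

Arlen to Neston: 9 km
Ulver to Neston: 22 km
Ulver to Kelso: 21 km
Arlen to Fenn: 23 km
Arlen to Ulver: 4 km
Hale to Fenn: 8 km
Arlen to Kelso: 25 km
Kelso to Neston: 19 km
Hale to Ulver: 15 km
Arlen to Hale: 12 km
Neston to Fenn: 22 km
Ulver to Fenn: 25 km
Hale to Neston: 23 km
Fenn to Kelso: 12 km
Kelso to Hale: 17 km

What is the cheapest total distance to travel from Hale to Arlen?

12 km

Compare a few routes:
Hale–Arlen: 12 = 12
Hale–Ulver–Arlen: 15+4 = 19
Cheapest is Hale–Arlen at 12 km.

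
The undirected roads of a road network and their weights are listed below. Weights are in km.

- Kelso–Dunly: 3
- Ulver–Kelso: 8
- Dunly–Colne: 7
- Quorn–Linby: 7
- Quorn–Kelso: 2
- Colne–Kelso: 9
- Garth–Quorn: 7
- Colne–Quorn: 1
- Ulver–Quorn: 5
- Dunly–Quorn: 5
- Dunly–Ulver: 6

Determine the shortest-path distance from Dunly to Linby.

12 km

Candidate routes:
Dunly–Kelso–Colne–Quorn–Linby: 3+9+1+7 = 20
Dunly–Ulver–Quorn–Linby: 6+5+7 = 18
Dunly–Colne–Quorn–Linby: 7+1+7 = 15
Dunly–Quorn–Linby: 5+7 = 12
The minimum is 12 km via Dunly–Quorn–Linby.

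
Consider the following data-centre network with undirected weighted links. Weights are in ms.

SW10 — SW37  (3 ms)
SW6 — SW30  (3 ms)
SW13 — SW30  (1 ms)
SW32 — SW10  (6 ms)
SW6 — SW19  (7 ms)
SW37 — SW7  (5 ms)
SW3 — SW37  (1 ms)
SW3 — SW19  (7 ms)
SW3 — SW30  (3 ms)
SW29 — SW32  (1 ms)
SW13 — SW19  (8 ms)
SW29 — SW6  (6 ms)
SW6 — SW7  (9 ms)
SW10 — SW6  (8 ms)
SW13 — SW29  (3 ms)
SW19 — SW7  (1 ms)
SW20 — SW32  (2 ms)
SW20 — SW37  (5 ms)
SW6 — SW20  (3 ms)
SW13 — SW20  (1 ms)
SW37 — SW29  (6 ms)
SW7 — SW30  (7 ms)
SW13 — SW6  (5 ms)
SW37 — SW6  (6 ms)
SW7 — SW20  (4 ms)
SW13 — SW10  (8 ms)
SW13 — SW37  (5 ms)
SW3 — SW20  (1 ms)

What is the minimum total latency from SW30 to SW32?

4 ms

Enumerating some paths:
SW30–SW13–SW29–SW32: 1+3+1 = 5
SW30–SW3–SW20–SW32: 3+1+2 = 6
SW30–SW13–SW20–SW32: 1+1+2 = 4
The minimum is 4 ms via SW30–SW13–SW20–SW32.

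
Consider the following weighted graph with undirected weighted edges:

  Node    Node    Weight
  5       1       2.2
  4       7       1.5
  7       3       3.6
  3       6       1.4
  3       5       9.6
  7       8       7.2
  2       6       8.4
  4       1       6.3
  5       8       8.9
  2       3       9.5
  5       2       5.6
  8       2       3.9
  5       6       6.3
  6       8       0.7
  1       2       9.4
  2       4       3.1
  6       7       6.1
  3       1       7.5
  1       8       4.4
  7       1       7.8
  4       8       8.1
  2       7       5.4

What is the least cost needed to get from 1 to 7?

Settle nodes by increasing distance from 1:
1: 0
5: 2.2  (via 1)
8: 4.4  (via 1)
6: 5.1  (via 8)
4: 6.3  (via 1)
3: 6.5  (via 6)
2: 7.8  (via 5)
7: 7.8  (via 1)
Shortest route: 1 → 7 = 7.8.

7.8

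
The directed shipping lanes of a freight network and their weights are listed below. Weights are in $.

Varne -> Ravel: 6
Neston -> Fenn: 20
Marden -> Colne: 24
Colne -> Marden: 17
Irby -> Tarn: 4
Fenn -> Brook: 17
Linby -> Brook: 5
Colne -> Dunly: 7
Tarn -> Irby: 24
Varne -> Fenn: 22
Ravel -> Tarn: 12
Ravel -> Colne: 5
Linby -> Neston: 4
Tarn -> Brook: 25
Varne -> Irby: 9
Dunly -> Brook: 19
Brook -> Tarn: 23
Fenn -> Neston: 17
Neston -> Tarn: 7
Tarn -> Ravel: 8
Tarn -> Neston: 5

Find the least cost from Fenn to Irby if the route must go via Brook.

$64

Best Fenn to Brook: Fenn → Brook costing 17
Shortest Brook→Irby: Brook → Tarn → Irby = 47
Total via Brook: 17 + 47 = $64.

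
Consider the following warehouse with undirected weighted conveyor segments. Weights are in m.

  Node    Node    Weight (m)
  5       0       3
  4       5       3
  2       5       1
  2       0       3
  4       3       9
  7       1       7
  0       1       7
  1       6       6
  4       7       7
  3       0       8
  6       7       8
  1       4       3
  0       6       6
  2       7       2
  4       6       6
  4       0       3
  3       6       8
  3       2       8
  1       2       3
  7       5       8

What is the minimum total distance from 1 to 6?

Compare a few routes:
1–6: 6 = 6
1–4–6: 3+6 = 9
1–2–0–6: 3+3+6 = 12
The minimum is 6 m via 1–6.

6 m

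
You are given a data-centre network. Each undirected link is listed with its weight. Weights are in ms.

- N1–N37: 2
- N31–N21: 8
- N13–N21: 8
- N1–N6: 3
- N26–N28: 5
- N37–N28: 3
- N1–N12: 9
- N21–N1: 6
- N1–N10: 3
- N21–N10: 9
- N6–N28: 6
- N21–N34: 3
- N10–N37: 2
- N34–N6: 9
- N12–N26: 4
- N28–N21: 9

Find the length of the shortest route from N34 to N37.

11 ms

Enumerating some paths:
N34 - N21 - N1 - N37: 3+6+2 = 11
N34 - N21 - N10 - N37: 3+9+2 = 14
N34 - N6 - N1 - N37: 9+3+2 = 14
Cheapest is N34 - N21 - N1 - N37 at 11 ms.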